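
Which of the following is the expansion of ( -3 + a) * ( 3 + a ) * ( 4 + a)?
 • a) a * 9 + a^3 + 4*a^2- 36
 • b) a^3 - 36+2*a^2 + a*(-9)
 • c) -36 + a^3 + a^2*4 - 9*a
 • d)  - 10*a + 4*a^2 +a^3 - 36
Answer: c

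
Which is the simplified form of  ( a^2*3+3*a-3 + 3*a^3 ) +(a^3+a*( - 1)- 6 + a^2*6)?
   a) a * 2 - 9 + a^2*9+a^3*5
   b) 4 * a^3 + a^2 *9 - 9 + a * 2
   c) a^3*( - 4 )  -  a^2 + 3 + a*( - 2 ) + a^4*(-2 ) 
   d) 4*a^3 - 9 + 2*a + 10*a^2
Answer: b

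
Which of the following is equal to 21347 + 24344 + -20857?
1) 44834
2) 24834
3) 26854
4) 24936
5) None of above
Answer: 2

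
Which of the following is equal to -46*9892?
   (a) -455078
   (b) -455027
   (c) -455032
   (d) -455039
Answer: c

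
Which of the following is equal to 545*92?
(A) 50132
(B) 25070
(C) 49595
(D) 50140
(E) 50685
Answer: D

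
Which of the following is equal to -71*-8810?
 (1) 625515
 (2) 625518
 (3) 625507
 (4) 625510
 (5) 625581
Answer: 4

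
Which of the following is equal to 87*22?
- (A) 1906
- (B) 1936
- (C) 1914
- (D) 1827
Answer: C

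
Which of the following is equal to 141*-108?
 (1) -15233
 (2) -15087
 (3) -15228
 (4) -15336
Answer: 3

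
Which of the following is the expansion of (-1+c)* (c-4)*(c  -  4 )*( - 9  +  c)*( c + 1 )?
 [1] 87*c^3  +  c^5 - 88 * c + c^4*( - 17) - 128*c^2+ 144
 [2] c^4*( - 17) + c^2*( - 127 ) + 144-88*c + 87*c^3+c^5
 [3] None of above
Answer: 2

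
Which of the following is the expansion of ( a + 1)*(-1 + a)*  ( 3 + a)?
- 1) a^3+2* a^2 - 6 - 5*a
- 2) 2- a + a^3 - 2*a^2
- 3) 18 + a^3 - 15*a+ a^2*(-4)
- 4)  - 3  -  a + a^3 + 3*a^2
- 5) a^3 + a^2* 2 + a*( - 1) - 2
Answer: 4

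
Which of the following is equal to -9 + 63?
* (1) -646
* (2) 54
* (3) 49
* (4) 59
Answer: 2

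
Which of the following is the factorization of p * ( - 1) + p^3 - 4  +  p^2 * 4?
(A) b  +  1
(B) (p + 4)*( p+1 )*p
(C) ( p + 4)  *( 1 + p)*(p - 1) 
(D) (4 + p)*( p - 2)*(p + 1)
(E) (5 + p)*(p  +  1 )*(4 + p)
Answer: C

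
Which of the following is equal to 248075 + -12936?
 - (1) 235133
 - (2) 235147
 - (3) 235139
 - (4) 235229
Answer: 3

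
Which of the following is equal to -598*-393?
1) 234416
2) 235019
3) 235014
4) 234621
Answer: 3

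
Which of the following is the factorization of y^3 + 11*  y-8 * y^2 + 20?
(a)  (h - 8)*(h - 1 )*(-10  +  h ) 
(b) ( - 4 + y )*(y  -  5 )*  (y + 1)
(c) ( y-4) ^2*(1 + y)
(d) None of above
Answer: b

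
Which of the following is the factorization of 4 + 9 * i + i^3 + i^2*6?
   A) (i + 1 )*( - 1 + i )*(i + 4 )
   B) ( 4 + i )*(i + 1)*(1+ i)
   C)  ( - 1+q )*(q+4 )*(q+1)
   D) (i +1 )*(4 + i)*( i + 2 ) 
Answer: B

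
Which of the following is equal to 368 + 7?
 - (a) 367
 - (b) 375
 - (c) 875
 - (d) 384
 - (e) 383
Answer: b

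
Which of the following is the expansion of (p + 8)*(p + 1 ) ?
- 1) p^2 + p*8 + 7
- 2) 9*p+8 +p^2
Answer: 2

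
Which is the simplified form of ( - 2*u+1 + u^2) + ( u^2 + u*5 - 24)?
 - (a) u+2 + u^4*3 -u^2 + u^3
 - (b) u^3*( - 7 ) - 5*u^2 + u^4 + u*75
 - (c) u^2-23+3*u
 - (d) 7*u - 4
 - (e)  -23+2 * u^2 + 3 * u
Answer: e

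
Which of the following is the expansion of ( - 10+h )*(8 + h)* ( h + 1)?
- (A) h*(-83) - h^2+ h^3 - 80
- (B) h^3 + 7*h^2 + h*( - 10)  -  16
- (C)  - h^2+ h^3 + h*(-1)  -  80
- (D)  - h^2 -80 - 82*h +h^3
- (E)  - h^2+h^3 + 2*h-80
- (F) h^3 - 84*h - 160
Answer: D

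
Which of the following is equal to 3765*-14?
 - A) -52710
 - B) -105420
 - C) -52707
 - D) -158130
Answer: A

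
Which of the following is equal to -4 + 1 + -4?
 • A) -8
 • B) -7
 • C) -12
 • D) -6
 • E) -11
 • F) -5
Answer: B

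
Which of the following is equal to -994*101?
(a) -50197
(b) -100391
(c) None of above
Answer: c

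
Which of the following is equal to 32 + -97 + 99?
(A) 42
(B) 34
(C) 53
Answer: B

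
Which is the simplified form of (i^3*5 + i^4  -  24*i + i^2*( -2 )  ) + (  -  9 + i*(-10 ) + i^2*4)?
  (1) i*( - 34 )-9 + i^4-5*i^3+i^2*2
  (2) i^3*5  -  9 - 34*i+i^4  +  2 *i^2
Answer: 2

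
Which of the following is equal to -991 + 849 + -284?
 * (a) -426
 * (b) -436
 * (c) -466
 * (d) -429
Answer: a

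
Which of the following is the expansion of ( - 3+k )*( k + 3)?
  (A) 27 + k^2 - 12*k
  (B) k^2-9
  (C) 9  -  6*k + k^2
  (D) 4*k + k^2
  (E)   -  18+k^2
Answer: B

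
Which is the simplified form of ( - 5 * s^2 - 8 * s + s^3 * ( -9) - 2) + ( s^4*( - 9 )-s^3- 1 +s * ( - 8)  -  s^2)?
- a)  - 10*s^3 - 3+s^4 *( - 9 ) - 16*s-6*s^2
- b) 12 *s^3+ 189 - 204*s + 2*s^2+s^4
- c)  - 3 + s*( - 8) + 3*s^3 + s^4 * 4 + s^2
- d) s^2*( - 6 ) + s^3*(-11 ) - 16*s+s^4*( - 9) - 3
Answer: a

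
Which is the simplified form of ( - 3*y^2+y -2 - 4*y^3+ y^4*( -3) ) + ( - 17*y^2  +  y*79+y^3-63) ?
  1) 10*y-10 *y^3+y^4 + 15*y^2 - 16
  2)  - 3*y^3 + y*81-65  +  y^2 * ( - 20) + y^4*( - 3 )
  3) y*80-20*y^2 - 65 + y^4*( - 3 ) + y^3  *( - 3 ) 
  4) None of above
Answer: 3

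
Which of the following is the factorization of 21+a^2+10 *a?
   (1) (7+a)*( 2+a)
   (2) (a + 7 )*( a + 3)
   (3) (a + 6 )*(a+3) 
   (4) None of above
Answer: 2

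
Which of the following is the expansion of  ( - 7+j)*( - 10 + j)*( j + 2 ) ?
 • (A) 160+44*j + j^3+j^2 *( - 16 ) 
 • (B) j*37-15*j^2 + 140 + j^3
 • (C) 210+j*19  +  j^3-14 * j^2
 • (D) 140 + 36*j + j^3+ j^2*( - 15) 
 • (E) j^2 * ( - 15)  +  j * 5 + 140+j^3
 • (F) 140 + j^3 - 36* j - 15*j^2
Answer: D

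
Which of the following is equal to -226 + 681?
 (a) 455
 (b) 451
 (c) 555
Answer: a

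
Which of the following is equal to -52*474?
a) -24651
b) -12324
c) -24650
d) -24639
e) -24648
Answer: e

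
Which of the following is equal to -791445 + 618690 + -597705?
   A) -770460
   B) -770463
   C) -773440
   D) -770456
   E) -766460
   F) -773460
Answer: A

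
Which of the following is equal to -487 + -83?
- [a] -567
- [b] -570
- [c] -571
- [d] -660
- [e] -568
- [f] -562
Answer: b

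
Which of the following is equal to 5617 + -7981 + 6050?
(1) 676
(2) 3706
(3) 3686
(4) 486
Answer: 3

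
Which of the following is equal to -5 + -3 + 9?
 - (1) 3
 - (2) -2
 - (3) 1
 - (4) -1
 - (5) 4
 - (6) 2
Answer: 3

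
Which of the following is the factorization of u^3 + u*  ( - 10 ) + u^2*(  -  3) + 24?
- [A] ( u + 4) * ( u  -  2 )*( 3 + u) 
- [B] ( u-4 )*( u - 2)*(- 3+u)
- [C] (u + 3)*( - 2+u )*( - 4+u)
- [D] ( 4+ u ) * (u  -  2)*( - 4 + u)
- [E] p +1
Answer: C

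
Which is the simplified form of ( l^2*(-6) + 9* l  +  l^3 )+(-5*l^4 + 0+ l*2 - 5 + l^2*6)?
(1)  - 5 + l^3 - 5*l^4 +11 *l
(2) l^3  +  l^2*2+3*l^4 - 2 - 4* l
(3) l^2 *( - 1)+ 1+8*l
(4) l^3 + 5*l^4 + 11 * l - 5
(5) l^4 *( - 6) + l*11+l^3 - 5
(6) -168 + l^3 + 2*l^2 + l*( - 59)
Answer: 1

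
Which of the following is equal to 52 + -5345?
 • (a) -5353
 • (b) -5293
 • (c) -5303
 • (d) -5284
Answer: b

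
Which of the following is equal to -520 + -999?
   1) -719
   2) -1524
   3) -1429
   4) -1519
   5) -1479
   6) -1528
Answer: 4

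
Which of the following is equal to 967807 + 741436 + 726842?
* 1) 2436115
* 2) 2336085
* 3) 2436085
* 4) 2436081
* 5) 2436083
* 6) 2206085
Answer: 3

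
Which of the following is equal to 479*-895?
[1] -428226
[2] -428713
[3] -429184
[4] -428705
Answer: 4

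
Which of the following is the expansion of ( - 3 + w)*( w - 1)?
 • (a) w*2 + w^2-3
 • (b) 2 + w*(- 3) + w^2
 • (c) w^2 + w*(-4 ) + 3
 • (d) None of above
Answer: c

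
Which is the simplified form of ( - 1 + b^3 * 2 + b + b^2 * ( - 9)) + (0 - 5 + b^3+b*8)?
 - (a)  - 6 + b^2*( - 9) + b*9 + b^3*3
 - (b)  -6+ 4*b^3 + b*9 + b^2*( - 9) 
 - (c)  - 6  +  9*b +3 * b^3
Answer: a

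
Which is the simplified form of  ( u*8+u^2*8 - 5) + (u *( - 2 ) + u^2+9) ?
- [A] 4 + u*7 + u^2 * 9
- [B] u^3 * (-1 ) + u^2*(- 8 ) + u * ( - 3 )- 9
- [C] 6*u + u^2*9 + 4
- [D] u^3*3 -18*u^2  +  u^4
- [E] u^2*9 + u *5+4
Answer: C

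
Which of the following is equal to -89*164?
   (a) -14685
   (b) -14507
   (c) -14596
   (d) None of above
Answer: c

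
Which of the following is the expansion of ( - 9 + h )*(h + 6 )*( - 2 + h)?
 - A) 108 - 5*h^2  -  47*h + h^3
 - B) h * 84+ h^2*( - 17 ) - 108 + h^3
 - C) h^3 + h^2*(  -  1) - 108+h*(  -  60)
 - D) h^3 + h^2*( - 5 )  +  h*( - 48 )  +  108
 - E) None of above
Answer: D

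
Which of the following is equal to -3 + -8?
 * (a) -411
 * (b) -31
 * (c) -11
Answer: c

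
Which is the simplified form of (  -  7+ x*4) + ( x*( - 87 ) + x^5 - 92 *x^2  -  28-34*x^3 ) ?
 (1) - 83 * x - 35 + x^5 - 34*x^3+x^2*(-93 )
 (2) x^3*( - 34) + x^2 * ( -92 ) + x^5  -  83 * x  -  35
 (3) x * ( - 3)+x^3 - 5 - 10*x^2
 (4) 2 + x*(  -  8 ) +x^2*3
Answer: 2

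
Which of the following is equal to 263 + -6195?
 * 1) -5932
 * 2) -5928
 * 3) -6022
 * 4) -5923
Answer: 1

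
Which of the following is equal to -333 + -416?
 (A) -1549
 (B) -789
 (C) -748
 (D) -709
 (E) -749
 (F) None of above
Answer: E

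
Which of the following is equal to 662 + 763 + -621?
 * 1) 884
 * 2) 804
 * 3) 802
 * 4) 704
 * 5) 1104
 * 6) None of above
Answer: 2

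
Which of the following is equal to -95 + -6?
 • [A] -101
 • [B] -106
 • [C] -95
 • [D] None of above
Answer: A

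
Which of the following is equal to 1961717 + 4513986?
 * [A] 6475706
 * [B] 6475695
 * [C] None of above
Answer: C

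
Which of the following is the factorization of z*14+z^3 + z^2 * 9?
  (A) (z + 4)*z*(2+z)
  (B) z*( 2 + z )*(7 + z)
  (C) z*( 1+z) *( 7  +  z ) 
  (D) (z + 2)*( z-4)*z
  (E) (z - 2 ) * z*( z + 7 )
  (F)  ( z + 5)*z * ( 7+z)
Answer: B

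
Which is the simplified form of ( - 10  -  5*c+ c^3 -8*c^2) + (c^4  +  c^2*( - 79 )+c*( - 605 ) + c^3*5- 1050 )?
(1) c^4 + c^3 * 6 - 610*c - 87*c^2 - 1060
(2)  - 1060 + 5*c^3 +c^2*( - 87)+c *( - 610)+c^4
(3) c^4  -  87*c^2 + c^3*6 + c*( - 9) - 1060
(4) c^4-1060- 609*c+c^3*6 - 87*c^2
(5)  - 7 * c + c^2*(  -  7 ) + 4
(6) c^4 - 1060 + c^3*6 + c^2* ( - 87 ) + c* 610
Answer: 1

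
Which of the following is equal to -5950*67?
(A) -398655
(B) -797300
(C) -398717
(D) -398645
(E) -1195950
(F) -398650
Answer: F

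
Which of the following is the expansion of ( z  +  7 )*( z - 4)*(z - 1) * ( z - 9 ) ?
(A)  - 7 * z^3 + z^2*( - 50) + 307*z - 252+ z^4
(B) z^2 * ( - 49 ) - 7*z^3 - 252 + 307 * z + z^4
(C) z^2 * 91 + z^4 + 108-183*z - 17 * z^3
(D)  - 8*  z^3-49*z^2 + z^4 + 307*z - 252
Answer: B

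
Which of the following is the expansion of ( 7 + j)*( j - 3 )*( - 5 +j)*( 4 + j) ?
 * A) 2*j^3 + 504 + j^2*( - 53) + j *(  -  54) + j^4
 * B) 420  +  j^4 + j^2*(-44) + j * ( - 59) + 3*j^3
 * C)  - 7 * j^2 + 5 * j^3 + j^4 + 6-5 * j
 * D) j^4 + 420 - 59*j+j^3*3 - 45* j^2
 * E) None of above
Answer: D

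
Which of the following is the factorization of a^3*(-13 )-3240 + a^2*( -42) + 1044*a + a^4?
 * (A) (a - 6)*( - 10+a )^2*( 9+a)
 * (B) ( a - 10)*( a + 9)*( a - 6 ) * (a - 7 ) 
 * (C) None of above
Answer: C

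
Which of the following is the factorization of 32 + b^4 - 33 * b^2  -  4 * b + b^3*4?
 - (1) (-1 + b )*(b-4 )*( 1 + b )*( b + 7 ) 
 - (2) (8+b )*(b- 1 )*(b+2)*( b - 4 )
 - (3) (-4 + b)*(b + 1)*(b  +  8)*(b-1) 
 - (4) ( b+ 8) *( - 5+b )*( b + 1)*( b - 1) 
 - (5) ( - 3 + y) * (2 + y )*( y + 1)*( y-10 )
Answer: 3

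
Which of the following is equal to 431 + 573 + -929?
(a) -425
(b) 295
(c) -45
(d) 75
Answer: d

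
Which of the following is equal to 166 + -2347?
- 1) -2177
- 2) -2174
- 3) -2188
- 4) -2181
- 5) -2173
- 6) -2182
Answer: 4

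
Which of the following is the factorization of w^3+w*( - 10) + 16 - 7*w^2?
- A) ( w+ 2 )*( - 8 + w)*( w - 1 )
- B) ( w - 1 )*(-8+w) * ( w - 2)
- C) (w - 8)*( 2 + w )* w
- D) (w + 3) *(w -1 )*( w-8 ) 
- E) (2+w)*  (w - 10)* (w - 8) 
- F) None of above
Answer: A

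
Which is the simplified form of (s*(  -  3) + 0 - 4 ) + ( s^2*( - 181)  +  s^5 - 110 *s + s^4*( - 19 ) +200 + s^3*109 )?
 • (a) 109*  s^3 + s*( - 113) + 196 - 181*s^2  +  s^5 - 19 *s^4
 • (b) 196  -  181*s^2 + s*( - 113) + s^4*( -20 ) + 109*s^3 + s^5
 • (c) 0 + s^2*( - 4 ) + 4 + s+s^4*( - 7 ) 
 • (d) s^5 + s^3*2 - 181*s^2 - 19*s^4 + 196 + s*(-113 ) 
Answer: a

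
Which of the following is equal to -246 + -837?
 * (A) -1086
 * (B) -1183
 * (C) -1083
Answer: C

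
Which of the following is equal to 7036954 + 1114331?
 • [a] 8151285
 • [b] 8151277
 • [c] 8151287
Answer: a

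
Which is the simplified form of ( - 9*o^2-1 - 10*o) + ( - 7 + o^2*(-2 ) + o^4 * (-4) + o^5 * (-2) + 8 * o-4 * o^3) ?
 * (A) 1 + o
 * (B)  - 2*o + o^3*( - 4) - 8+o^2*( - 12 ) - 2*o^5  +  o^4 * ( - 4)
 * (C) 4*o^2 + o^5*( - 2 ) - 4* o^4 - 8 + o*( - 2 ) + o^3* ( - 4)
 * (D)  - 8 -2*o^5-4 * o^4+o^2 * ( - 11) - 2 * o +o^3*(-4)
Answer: D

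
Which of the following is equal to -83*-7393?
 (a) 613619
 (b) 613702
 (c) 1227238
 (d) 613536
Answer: a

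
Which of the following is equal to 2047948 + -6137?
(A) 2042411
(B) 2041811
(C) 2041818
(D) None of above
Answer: B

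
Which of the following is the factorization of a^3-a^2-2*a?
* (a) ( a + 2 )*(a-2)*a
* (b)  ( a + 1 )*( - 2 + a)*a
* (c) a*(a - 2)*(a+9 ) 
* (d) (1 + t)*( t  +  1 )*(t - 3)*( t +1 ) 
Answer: b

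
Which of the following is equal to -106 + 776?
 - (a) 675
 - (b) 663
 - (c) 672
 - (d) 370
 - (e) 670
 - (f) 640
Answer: e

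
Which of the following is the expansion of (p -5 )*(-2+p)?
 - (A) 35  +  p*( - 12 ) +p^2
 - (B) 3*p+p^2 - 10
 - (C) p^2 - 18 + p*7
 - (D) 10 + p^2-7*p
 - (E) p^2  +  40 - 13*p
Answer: D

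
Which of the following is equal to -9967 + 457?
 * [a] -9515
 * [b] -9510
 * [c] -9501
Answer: b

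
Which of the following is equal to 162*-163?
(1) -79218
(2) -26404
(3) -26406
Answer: 3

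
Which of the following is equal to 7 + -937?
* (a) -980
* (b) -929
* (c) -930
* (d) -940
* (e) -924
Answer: c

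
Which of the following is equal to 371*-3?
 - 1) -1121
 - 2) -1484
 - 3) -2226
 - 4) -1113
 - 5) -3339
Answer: 4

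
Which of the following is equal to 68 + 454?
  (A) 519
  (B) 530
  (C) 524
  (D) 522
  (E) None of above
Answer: D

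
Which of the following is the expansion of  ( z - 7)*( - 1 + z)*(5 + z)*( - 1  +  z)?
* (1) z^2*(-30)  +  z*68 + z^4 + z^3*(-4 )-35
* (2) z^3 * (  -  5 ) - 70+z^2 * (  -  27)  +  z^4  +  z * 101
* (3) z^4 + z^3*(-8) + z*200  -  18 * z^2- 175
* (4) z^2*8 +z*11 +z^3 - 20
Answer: 1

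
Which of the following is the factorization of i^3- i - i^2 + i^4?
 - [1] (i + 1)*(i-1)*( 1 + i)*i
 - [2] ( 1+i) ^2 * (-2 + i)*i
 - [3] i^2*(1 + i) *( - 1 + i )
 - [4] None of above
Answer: 1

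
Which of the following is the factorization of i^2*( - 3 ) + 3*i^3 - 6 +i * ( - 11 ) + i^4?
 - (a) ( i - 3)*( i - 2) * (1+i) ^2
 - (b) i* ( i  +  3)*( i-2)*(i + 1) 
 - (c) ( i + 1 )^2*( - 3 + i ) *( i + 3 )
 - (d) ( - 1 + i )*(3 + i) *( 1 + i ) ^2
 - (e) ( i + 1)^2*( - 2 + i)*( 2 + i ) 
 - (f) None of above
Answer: f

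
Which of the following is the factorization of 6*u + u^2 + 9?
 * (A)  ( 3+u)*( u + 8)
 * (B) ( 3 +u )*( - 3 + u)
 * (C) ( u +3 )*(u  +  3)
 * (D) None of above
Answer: C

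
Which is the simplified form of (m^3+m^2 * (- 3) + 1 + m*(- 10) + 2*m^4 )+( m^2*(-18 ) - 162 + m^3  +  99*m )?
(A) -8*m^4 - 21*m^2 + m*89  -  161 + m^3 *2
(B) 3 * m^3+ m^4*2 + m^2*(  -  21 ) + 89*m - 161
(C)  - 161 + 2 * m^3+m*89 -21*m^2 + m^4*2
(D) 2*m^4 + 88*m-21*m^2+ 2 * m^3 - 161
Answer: C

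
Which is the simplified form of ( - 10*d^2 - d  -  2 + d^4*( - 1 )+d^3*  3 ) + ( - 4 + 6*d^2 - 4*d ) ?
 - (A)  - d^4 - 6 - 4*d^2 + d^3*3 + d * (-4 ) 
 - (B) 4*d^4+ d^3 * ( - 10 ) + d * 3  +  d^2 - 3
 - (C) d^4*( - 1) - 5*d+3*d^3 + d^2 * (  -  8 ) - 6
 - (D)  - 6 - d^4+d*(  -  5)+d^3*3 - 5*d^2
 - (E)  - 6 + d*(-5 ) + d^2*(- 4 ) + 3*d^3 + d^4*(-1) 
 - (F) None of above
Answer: E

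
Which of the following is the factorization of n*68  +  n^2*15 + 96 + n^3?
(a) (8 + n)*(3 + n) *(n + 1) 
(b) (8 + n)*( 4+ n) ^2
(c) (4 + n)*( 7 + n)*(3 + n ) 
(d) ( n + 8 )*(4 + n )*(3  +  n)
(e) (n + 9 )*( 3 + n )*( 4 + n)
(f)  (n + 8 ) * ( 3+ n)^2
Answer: d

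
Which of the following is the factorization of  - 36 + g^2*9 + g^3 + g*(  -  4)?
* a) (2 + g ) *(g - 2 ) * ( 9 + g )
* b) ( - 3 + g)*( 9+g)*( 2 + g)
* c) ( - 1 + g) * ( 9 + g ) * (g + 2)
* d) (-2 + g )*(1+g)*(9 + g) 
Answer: a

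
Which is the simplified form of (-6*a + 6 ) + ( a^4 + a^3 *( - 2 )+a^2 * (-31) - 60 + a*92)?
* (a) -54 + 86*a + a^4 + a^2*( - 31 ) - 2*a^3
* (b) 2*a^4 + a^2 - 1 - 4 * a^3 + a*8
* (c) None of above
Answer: a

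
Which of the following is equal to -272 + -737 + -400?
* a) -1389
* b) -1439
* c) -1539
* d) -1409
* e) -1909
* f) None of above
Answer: d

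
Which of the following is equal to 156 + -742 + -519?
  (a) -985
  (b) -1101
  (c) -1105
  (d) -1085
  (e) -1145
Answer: c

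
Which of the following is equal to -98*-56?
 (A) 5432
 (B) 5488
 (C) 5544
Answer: B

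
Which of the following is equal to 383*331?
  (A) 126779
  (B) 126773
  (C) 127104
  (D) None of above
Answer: B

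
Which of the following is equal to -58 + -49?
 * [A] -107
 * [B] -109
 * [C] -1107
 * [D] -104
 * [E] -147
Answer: A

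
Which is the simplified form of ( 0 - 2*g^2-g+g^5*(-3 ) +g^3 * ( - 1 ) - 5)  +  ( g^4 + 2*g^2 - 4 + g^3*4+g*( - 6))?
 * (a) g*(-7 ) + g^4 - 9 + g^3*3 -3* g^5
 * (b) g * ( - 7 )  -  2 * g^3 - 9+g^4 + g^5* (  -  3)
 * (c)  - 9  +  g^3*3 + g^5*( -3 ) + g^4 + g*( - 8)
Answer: a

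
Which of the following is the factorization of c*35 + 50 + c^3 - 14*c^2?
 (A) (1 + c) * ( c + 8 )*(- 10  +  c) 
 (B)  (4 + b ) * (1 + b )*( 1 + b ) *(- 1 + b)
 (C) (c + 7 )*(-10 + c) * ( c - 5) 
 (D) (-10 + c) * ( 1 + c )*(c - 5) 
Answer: D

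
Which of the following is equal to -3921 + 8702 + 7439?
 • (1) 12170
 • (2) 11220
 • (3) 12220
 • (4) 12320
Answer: 3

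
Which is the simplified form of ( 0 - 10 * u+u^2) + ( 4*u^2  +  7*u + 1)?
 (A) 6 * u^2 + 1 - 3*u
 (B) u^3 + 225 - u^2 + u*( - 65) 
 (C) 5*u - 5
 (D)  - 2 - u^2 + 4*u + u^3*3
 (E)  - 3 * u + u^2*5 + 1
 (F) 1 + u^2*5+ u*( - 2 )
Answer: E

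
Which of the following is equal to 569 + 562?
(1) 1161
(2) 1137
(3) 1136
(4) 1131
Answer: 4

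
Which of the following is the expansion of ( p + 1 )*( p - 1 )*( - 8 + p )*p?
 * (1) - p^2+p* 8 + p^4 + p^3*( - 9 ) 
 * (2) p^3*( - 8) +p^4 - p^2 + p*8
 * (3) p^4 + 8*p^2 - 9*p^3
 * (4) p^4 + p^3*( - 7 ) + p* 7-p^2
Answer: 2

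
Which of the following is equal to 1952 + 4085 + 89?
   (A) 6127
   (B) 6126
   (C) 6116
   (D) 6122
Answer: B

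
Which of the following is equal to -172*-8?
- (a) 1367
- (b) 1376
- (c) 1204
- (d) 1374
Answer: b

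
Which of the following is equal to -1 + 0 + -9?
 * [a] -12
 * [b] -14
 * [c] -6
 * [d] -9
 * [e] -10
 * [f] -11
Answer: e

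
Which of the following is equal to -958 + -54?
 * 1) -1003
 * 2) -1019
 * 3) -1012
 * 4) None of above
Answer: 3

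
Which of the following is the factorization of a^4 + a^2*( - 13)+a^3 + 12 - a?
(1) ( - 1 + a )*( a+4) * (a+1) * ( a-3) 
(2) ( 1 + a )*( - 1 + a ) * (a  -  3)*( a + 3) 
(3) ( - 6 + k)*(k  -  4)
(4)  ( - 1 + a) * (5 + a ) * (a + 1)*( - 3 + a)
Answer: 1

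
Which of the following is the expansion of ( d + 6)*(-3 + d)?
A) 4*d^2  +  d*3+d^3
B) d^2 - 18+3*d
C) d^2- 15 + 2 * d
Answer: B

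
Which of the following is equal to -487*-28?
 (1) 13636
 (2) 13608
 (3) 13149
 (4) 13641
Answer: 1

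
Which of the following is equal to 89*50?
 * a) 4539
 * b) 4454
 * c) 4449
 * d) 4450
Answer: d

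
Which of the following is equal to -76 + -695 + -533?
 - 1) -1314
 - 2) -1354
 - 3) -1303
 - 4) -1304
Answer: 4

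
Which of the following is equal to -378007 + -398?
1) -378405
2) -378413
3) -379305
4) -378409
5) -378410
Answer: 1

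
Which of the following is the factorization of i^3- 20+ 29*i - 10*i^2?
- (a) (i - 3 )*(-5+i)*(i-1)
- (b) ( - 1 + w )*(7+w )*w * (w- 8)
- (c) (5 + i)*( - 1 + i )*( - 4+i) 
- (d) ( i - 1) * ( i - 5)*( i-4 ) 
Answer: d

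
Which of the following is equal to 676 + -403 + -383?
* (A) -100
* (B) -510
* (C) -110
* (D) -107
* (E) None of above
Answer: C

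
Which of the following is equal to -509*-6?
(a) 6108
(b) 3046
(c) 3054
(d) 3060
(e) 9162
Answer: c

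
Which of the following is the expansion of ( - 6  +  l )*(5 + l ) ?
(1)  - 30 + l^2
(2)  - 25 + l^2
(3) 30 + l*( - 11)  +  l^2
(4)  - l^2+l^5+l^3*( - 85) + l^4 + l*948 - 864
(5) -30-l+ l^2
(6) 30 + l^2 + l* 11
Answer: 5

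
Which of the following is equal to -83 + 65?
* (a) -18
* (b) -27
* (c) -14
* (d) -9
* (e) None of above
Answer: a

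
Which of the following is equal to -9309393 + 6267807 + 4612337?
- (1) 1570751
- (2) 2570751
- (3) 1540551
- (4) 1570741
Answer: 1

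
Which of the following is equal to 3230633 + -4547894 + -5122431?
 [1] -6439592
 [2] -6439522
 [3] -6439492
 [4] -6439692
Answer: 4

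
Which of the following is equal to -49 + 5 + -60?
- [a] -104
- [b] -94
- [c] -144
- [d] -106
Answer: a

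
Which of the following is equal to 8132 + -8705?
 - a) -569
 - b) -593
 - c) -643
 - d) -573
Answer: d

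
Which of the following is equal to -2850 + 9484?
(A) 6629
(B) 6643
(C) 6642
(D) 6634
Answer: D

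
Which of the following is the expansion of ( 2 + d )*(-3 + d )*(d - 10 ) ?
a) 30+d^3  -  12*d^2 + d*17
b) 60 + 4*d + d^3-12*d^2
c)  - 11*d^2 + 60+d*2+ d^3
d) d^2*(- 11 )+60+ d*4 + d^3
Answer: d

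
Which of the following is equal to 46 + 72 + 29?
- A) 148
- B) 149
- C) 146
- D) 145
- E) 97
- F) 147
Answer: F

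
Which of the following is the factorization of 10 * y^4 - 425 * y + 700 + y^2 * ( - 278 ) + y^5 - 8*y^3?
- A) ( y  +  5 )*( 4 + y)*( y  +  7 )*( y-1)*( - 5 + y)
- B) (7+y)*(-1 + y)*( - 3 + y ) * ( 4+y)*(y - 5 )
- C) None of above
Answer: A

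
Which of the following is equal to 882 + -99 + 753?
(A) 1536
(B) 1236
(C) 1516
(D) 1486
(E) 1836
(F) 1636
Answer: A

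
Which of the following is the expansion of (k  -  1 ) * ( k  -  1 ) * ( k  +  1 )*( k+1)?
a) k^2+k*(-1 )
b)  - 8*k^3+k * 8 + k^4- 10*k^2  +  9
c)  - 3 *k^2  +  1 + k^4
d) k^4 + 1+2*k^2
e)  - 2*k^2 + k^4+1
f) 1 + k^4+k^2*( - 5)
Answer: e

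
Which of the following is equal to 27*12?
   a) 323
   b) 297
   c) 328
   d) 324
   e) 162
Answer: d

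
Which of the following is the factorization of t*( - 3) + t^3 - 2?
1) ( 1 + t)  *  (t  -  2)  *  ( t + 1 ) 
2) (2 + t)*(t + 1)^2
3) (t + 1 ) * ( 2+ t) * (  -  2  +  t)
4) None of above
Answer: 1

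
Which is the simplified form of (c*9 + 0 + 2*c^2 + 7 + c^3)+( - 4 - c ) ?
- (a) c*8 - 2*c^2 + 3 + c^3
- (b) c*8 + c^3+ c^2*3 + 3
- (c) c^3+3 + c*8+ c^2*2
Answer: c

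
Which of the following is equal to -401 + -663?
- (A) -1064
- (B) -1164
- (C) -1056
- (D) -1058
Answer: A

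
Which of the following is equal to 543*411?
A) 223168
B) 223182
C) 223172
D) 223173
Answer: D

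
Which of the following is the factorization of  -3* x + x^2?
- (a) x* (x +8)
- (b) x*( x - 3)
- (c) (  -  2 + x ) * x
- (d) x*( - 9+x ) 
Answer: b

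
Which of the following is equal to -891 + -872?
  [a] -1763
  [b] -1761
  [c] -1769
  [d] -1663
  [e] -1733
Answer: a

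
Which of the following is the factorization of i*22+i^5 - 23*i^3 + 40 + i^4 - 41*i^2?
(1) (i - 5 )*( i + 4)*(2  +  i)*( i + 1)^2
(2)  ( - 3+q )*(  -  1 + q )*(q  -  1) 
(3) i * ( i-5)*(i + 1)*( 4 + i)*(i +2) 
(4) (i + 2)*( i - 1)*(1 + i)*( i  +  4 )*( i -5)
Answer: 4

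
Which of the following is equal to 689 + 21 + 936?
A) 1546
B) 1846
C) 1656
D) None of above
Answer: D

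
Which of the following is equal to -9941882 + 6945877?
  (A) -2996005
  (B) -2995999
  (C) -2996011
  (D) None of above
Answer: A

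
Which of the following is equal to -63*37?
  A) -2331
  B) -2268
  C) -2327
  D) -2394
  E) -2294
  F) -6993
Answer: A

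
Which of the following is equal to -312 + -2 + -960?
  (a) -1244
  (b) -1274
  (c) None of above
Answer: b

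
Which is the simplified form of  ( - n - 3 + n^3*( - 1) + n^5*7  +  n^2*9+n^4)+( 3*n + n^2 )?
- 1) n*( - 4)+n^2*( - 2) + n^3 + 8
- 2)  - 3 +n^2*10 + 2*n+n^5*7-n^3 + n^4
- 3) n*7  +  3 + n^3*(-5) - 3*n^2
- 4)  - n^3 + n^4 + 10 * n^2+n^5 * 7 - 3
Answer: 2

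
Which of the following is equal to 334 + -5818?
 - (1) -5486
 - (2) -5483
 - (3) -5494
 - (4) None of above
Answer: 4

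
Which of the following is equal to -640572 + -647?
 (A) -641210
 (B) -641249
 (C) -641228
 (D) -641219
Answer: D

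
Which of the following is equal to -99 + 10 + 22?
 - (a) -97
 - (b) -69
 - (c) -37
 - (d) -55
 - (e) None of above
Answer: e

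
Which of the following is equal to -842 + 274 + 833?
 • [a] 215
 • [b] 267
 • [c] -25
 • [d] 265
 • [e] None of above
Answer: d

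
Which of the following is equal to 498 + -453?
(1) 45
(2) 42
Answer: 1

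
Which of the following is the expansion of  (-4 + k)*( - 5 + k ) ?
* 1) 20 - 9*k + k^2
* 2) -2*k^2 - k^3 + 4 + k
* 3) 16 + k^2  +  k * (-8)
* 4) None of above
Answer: 1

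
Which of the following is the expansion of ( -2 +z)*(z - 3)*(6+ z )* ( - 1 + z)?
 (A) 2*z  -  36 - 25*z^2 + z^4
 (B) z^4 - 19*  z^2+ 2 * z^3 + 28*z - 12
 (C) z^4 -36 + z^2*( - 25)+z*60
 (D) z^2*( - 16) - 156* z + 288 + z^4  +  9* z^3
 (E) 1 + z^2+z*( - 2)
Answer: C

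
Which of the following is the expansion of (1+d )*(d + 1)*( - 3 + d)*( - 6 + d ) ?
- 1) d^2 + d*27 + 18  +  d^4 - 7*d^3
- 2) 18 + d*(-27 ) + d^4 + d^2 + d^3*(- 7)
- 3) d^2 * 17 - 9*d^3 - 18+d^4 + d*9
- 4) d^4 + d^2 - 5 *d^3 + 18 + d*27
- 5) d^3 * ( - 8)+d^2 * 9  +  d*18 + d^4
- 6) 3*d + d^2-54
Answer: 1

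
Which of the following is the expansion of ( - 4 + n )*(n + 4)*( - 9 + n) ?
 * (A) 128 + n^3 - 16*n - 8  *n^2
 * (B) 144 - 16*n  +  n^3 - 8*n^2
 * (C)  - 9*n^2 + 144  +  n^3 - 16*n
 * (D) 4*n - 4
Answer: C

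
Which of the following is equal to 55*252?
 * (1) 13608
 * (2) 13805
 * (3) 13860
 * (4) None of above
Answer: 3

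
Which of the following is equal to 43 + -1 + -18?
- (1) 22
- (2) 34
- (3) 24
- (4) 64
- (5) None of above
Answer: 3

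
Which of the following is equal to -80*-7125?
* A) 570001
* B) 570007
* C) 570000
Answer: C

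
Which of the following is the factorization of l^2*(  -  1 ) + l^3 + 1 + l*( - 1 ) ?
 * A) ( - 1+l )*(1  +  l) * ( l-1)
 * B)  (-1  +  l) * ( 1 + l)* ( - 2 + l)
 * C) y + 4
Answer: A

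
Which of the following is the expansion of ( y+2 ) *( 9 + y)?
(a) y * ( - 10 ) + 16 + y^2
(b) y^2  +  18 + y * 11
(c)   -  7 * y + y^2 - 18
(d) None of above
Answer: b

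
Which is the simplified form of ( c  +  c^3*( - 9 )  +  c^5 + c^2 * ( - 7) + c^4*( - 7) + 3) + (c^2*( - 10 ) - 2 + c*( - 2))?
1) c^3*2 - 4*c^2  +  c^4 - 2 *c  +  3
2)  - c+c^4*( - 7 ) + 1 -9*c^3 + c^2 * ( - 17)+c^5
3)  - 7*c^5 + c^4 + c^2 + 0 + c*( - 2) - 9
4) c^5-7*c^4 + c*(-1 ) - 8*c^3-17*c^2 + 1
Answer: 2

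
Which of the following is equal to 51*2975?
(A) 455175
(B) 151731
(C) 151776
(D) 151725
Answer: D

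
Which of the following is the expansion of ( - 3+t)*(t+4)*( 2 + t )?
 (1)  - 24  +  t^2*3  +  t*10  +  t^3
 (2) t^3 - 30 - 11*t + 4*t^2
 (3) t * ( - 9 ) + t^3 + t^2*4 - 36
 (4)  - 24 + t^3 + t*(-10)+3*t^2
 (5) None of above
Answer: 4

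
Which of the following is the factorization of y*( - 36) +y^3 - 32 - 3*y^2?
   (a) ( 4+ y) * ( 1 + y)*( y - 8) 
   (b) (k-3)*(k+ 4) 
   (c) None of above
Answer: a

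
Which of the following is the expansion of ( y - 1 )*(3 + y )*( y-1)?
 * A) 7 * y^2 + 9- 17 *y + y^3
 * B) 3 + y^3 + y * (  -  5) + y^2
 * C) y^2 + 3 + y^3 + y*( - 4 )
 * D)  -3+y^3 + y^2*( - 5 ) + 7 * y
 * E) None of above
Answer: B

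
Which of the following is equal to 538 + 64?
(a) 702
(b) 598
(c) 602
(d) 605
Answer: c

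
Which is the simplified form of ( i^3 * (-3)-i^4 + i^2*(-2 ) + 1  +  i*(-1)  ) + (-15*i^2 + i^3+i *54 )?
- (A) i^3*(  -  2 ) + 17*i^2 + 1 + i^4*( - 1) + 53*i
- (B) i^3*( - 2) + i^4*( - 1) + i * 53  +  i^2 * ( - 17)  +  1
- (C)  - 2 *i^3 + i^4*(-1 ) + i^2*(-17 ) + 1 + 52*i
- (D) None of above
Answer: B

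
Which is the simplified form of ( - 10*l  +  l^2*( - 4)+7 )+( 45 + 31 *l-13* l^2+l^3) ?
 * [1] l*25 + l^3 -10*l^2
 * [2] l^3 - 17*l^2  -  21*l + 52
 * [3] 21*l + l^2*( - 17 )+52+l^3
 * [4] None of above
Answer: 3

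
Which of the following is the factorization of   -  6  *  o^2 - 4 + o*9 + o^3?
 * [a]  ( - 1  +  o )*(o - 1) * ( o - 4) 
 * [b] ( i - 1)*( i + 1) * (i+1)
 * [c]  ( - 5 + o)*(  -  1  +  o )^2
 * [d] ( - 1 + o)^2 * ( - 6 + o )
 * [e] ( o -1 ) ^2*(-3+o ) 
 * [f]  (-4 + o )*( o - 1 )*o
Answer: a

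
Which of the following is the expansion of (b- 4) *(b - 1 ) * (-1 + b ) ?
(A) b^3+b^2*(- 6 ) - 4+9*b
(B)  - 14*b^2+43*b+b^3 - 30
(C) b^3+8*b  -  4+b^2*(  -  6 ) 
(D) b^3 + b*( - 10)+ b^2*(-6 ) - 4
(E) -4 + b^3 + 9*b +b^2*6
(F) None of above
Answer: A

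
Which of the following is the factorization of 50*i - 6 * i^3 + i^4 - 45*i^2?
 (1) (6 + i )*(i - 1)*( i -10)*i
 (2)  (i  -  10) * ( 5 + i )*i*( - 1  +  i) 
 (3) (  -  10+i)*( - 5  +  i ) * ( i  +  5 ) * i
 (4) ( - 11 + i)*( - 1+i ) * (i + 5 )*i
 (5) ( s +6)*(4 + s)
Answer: 2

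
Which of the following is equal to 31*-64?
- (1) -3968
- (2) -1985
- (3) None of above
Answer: 3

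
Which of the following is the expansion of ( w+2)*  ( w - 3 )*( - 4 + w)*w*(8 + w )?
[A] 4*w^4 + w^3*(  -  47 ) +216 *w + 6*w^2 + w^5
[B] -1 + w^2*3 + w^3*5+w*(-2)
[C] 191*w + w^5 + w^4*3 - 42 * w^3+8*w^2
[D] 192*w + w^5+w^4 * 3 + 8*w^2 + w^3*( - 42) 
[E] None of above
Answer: D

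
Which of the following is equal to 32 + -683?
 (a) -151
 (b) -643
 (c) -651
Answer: c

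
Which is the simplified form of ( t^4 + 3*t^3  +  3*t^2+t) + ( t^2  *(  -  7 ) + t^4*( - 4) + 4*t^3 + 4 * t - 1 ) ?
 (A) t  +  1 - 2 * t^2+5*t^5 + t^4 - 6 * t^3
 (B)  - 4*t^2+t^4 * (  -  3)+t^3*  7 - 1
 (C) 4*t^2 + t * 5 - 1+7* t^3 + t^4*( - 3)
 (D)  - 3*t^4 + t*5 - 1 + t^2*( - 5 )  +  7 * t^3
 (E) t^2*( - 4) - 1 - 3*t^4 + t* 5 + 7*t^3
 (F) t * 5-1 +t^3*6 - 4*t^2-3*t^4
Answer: E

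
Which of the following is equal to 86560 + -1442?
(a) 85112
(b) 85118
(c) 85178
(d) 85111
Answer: b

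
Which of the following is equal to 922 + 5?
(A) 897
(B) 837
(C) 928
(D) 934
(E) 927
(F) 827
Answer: E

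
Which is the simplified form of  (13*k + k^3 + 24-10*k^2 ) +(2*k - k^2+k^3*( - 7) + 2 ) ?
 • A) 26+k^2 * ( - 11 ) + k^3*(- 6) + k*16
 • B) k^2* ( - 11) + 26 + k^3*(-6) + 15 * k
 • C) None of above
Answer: B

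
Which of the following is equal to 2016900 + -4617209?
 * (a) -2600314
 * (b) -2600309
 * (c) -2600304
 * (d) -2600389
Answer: b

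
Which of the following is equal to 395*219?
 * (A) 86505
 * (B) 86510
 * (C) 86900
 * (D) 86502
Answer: A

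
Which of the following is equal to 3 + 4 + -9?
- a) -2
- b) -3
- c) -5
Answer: a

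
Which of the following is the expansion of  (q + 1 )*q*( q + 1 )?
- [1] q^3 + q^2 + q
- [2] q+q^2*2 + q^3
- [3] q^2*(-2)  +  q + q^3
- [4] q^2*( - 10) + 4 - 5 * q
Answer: 2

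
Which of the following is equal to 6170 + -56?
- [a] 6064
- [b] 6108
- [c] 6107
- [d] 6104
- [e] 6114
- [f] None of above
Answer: e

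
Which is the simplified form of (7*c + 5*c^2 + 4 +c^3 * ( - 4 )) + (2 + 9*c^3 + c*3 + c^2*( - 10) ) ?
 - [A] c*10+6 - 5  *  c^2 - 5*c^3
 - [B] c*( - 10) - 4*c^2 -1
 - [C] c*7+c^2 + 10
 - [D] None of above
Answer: D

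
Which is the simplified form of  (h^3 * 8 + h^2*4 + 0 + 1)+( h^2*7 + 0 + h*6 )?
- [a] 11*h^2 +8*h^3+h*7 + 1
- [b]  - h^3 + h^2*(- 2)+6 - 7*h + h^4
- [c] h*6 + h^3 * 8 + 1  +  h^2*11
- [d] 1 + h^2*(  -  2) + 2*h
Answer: c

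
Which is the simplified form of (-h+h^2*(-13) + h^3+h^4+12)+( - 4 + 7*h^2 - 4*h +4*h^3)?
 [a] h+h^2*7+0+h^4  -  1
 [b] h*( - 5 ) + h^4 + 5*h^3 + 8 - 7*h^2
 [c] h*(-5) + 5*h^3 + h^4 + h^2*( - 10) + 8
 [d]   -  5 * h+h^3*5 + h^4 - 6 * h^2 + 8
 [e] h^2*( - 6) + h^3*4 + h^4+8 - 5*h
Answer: d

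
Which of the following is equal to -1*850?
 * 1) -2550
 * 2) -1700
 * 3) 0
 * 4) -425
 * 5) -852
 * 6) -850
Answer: 6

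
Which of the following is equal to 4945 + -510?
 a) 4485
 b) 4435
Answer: b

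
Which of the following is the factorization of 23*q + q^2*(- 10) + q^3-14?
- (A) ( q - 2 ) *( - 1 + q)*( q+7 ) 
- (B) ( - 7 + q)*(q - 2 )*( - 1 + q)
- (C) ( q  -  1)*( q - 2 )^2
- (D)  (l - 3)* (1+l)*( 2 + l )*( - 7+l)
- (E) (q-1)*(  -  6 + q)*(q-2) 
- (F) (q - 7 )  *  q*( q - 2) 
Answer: B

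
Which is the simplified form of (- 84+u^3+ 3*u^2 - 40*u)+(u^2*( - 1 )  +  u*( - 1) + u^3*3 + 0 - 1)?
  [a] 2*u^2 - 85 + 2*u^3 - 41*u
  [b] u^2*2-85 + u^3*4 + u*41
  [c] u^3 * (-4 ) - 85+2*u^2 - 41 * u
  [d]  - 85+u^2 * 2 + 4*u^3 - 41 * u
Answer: d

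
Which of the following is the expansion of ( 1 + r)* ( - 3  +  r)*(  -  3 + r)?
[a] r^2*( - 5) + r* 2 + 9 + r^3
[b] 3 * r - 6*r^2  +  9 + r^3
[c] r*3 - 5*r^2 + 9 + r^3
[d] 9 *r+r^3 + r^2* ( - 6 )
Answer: c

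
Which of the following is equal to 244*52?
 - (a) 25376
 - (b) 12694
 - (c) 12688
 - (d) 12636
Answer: c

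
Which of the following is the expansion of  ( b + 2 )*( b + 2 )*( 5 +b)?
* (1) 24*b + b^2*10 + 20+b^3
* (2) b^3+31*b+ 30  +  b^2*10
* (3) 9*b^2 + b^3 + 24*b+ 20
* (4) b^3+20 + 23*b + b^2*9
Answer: 3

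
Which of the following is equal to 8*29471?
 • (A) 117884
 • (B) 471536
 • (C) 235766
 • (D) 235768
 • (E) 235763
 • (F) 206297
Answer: D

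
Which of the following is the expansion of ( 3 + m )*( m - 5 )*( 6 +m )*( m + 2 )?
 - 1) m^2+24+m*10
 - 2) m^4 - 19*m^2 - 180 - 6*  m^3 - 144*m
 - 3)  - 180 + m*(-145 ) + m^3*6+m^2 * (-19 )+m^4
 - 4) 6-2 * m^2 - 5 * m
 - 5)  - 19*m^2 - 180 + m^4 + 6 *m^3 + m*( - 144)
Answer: 5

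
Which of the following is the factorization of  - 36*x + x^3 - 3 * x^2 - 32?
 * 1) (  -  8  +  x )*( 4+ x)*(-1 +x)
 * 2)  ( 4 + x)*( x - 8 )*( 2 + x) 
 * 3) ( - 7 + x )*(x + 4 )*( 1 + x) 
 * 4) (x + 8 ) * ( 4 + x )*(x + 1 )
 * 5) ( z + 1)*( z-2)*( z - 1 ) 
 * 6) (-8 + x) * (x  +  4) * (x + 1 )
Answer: 6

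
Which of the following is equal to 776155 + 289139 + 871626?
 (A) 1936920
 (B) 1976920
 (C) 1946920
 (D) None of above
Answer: A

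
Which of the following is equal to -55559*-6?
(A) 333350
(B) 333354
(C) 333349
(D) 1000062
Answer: B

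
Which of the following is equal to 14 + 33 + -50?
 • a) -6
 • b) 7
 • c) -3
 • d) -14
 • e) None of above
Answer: c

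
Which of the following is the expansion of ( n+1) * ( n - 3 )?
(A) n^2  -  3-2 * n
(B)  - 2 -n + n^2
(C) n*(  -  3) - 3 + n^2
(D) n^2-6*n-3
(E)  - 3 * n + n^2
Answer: A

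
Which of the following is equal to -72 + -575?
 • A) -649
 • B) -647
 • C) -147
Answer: B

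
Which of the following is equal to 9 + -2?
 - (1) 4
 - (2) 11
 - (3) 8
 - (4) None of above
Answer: 4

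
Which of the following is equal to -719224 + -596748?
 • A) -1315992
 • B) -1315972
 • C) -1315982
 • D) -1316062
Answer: B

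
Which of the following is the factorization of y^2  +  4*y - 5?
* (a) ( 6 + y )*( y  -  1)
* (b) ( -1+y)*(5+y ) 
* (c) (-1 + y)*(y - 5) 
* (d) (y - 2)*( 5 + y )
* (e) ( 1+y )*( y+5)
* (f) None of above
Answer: b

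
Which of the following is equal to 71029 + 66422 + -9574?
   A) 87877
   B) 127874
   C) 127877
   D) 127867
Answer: C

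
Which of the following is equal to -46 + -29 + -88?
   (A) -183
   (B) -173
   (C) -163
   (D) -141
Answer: C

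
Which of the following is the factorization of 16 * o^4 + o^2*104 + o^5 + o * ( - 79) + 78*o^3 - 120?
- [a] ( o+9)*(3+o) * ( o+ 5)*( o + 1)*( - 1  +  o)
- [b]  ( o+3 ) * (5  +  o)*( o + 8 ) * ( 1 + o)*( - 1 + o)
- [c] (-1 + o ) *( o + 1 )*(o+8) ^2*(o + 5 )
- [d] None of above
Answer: b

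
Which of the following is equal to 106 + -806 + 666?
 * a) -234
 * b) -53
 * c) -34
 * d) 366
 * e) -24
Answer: c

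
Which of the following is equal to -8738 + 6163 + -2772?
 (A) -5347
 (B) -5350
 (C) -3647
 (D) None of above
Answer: A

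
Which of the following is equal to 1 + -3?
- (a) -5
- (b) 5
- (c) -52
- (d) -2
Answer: d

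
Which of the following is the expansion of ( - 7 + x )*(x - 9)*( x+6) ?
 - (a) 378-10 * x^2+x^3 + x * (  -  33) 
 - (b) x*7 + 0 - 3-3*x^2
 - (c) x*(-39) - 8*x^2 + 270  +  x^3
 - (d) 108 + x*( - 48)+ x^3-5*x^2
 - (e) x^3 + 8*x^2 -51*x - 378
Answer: a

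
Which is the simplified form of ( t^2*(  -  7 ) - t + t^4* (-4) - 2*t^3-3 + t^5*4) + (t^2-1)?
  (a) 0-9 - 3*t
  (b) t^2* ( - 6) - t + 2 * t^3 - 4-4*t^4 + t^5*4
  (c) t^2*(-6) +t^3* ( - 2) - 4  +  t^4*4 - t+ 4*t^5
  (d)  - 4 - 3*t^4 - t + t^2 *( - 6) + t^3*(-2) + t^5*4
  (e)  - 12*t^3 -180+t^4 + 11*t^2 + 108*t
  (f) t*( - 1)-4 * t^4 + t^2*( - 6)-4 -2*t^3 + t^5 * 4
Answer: f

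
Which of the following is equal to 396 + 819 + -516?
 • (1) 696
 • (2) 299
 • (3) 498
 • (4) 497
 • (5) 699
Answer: 5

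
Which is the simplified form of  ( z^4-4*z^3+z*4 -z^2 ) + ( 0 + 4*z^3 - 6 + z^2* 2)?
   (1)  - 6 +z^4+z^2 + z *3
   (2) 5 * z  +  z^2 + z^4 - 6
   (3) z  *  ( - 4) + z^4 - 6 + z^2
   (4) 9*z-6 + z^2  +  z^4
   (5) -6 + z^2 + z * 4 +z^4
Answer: 5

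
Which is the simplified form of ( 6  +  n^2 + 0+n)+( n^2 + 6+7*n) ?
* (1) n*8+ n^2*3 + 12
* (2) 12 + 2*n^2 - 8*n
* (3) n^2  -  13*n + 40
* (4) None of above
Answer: 4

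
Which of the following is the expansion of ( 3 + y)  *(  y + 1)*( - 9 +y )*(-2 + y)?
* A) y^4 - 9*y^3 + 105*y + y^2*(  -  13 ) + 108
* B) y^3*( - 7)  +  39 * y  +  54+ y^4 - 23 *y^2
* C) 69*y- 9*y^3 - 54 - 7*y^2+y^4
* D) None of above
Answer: B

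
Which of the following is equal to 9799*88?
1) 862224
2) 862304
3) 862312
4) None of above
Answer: 3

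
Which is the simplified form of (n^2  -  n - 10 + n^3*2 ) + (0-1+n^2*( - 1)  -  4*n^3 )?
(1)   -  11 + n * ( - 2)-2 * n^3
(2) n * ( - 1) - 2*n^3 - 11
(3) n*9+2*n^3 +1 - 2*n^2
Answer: 2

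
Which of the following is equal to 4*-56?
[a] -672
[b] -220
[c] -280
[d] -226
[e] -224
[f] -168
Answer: e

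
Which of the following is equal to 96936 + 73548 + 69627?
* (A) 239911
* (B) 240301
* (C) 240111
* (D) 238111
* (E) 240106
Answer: C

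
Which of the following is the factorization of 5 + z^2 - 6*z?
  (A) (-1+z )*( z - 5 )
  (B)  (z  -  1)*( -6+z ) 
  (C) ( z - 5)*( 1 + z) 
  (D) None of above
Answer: A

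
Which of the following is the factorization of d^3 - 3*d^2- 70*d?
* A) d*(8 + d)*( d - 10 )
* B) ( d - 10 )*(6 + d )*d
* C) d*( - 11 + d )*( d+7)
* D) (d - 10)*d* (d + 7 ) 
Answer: D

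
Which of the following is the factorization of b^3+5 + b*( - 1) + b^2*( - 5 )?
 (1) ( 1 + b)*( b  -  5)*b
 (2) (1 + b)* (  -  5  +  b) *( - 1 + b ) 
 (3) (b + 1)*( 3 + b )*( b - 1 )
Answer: 2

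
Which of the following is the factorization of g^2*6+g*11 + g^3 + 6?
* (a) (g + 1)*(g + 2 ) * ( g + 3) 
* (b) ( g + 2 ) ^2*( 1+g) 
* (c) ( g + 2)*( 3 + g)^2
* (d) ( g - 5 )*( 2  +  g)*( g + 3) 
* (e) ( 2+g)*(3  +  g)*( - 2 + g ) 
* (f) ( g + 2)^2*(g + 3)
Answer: a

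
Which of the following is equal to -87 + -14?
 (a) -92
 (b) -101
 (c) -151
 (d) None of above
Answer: b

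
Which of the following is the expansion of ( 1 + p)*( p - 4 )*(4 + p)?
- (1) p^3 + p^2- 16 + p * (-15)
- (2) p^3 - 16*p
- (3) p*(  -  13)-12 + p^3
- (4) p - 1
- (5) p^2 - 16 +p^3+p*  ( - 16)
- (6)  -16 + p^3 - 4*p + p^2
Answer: 5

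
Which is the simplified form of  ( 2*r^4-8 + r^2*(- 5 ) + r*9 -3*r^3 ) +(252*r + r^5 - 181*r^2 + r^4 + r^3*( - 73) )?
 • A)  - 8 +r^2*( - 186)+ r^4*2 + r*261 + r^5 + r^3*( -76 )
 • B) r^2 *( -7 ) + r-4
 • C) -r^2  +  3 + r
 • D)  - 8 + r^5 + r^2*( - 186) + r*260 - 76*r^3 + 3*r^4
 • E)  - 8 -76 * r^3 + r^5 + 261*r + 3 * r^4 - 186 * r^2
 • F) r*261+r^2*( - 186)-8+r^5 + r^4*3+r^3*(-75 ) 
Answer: E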